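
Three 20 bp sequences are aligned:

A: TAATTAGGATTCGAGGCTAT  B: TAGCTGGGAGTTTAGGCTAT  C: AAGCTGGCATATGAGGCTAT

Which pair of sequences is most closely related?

A–B: 6/20 differ, p = 0.300, d = 0.383.
A–C: 7/20 differ, p = 0.350, d = 0.471.
B–C: 5/20 differ, p = 0.250, d = 0.304.
The smallest distance is between B and C.

B and C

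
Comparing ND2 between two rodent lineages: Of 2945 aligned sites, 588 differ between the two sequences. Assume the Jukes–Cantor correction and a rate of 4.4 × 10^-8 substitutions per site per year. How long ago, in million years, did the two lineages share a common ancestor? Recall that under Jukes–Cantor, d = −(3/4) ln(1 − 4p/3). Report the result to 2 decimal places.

2.64

p = 588/2945 ≈ 0.19966.
d = −(3/4) ln(1 − 4p/3) = −0.75 ln(1 − 0.266213) = −0.75 ln(0.733787)
  = −0.75 × (-0.309536) = 0.232152 substitutions/site.
Under a molecular clock d = 2μt, so t = d/(2μ) = 0.232152 / (2 × 4.4 × 10^-8) = 2.64 million years.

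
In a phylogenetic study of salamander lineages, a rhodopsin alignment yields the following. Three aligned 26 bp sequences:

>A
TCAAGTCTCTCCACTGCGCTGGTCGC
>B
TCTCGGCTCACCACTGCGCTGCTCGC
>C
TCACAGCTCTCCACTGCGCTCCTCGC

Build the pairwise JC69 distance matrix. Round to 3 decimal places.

A–B: 5/26 sites differ → p ≈ 0.192308, d = −0.75 ln(1 − 0.256411) = 0.222200 ≈ 0.222.
A–C: 5/26 sites differ → p ≈ 0.192308, d = −0.75 ln(1 − 0.256411) = 0.222200 ≈ 0.222.
B–C: 4/26 sites differ → p ≈ 0.153846, d = −0.75 ln(1 − 0.205128) = 0.172181 ≈ 0.172.

d(A,B) = 0.222, d(A,C) = 0.222, d(B,C) = 0.172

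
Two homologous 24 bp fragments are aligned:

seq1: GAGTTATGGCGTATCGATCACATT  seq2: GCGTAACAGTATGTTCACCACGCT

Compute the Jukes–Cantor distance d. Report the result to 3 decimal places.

The sequences differ at 12 of 24 sites, so p = 12/24 = 0.5.
d = −(3/4) ln(1 − 4p/3) = −0.75 ln(1 − 0.666667) = −0.75 ln(0.333333)
  = −0.75 × (-1.098613) = 0.823960 substitutions/site.

0.824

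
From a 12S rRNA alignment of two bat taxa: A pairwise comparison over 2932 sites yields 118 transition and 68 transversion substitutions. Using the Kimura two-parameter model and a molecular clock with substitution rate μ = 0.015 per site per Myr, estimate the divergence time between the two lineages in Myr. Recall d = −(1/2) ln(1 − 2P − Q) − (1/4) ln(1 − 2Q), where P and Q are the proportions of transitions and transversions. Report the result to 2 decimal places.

2.22

P = 118/2932 ≈ 0.040246 and Q = 68/2932 ≈ 0.023192.
Under the Kimura two-parameter model, d = −½ ln(1 − 2P − Q) − ¼ ln(1 − 2Q).
1 − 2P − Q = 0.896316, giving −½ ln(0.896316) = 0.054731.
1 − 2Q = 0.953616, giving −¼ ln(0.953616) = 0.011874.
d = 0.054731 + 0.011874 = 0.066605.
Under a molecular clock d = 2μt, so t = d/(2μ) = 0.066605 / (2 × 0.015) = 2.22 Myr.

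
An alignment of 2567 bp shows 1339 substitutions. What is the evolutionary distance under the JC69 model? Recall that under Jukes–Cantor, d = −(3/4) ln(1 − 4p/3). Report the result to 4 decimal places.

0.8918

p = 1339/2567 ≈ 0.521621.
d = −(3/4) ln(1 − 4p/3) = −0.75 ln(1 − 0.695495) = −0.75 ln(0.304505)
  = −0.75 × (-1.189068) = 0.891801 substitutions/site.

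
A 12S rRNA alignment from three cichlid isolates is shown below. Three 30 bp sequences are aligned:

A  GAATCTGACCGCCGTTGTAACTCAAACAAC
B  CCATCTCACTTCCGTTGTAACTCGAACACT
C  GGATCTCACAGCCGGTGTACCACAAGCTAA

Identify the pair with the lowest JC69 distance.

A and B

A–B: 8/30 differ, p = 0.267, d = 0.330.
A–C: 9/30 differ, p = 0.300, d = 0.383.
B–C: 12/30 differ, p = 0.400, d = 0.572.
The smallest distance is between A and B.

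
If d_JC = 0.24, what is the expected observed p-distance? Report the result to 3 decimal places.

0.205

p = (3/4)(1 − e^(−4d/3)) = 0.75 × (1 − e^(-0.32)) = 0.75 × (1 − 0.726149) = 0.205388.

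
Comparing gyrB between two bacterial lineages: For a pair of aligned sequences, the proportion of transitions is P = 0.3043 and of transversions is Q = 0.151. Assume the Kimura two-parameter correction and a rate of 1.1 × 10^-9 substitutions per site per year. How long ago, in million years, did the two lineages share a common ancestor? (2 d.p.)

364.82

Under the Kimura two-parameter model, d = −½ ln(1 − 2P − Q) − ¼ ln(1 − 2Q).
1 − 2P − Q = 0.2404, giving −½ ln(0.2404) = 0.712726.
1 − 2Q = 0.698, giving −¼ ln(0.698) = 0.089884.
d = 0.712726 + 0.089884 = 0.802610.
Under a molecular clock d = 2μt, so t = d/(2μ) = 0.802610 / (2 × 1.1 × 10^-9) = 364.82 million years.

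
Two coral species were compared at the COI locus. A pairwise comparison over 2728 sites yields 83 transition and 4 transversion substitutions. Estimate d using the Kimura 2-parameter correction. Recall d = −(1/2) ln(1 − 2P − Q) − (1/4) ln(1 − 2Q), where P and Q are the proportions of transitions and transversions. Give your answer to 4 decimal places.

0.0329

P = 83/2728 ≈ 0.030425 and Q = 4/2728 ≈ 0.001466.
Under the Kimura two-parameter model, d = −½ ln(1 − 2P − Q) − ¼ ln(1 − 2Q).
1 − 2P − Q = 0.937684, giving −½ ln(0.937684) = 0.032171.
1 − 2Q = 0.997068, giving −¼ ln(0.997068) = 0.000734.
d = 0.032171 + 0.000734 = 0.032905.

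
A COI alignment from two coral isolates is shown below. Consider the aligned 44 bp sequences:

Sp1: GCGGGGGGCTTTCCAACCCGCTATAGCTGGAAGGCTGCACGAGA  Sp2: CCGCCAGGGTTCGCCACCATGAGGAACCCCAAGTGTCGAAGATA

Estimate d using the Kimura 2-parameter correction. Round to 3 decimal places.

Of 44 sites, 5 differences are transitions and 19 are transversions, so P = 5/44 ≈ 0.113636 and Q = 19/44 ≈ 0.431818.
Under the Kimura two-parameter model, d = −½ ln(1 − 2P − Q) − ¼ ln(1 − 2Q).
1 − 2P − Q = 0.34091, giving −½ ln(0.34091) = 0.538068.
1 − 2Q = 0.136364, giving −¼ ln(0.136364) = 0.498107.
d = 0.538068 + 0.498107 = 1.036175.

1.036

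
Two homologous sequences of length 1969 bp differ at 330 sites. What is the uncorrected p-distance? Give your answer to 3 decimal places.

0.168

p = 330/1969 = 0.167597… ≈ 0.168 (to 3 d.p.).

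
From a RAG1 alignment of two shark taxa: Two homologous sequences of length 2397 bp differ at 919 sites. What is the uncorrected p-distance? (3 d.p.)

0.383

p = 919/2397 = 0.383395… ≈ 0.383 (to 3 d.p.).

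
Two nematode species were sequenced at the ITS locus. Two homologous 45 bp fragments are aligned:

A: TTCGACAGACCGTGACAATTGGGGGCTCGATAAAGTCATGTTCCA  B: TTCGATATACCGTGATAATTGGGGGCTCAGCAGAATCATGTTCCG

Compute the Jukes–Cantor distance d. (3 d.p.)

The sequences differ at 9 of 45 sites (6, 8, 16, 29, 30, 31, 33, 35, 45), so p = 9/45 = 0.2.
d = −(3/4) ln(1 − 4p/3) = −0.75 ln(1 − 0.266667) = −0.75 ln(0.733333)
  = −0.75 × (-0.310155) = 0.232616 substitutions/site.

0.233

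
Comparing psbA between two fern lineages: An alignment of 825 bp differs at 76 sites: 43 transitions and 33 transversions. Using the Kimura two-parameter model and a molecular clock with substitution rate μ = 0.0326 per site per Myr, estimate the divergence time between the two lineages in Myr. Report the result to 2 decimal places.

P = 43/825 ≈ 0.052121 and Q = 33/825 = 0.04.
Under the Kimura two-parameter model, d = −½ ln(1 − 2P − Q) − ¼ ln(1 − 2Q).
1 − 2P − Q = 0.855758, giving −½ ln(0.855758) = 0.077884.
1 − 2Q = 0.92, giving −¼ ln(0.92) = 0.020845.
d = 0.077884 + 0.020845 = 0.098729.
Under a molecular clock d = 2μt, so t = d/(2μ) = 0.098729 / (2 × 0.0326) = 1.51 Myr.

1.51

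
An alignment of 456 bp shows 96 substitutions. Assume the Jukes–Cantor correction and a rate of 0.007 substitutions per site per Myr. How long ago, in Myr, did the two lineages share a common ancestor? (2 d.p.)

17.65

p = 96/456 ≈ 0.210526.
d = −(3/4) ln(1 − 4p/3) = −0.75 ln(1 − 0.280701) = −0.75 ln(0.719299)
  = −0.75 × (-0.329478) = 0.247109 substitutions/site.
Under a molecular clock d = 2μt, so t = d/(2μ) = 0.247109 / (2 × 0.007) = 17.65 Myr.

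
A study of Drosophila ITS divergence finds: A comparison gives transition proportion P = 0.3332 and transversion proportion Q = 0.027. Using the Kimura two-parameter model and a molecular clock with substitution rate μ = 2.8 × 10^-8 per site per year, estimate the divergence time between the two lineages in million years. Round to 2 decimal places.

10.80

Under the Kimura two-parameter model, d = −½ ln(1 − 2P − Q) − ¼ ln(1 − 2Q).
1 − 2P − Q = 0.3066, giving −½ ln(0.3066) = 0.591106.
1 − 2Q = 0.946, giving −¼ ln(0.946) = 0.013878.
d = 0.591106 + 0.013878 = 0.604984.
Under a molecular clock d = 2μt, so t = d/(2μ) = 0.604984 / (2 × 2.8 × 10^-8) = 10.80 million years.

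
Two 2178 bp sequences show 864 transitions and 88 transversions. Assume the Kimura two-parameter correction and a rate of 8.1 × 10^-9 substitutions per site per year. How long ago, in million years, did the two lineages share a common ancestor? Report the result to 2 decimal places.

56.69

P = 864/2178 ≈ 0.396694 and Q = 88/2178 ≈ 0.040404.
Under the Kimura two-parameter model, d = −½ ln(1 − 2P − Q) − ¼ ln(1 − 2Q).
1 − 2P − Q = 0.166208, giving −½ ln(0.166208) = 0.897258.
1 − 2Q = 0.919192, giving −¼ ln(0.919192) = 0.021065.
d = 0.897258 + 0.021065 = 0.918323.
Under a molecular clock d = 2μt, so t = d/(2μ) = 0.918323 / (2 × 8.1 × 10^-9) = 56.69 million years.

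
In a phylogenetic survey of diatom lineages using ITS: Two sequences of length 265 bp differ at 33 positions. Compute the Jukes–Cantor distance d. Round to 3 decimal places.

p = 33/265 ≈ 0.124528.
d = −(3/4) ln(1 − 4p/3) = −0.75 ln(1 − 0.166037) = −0.75 ln(0.833963)
  = −0.75 × (-0.181566) = 0.136175 substitutions/site.

0.136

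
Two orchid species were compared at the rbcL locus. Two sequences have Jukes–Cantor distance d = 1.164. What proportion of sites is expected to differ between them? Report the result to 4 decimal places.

0.5911

p = (3/4)(1 − e^(−4d/3)) = 0.75 × (1 − e^(-1.552)) = 0.75 × (1 − 0.211824) = 0.591132.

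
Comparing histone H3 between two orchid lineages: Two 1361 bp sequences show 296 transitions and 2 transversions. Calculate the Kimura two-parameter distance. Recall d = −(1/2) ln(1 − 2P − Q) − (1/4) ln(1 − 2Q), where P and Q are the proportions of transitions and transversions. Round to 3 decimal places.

P = 296/1361 ≈ 0.217487 and Q = 2/1361 ≈ 0.00147.
Under the Kimura two-parameter model, d = −½ ln(1 − 2P − Q) − ¼ ln(1 − 2Q).
1 − 2P − Q = 0.563556, giving −½ ln(0.563556) = 0.286744.
1 − 2Q = 0.99706, giving −¼ ln(0.99706) = 0.000736.
d = 0.286744 + 0.000736 = 0.287480.

0.287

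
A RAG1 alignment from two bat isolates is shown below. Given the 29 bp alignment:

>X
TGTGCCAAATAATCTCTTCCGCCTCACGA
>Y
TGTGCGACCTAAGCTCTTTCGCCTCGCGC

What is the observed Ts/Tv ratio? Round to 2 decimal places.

0.40

Transitions are A↔G and C↔T; transversions are all other mismatches.
Transitions: 2. Transversions: 5.
R = 2/5 = 0.40.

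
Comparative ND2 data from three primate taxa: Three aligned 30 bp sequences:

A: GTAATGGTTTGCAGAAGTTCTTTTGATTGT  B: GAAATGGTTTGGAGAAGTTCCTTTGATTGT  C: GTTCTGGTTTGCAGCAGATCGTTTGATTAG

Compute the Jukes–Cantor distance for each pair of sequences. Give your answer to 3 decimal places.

A–B: 3/30 sites differ → p = 0.1, d = −0.75 ln(1 − 0.133333) = 0.107325 ≈ 0.107.
A–C: 7/30 sites differ → p ≈ 0.233333, d = −0.75 ln(1 − 0.311111) = 0.279506 ≈ 0.280.
B–C: 9/30 sites differ → p = 0.3, d = −0.75 ln(1 − 0.4) = 0.383119 ≈ 0.383.

d(A,B) = 0.107, d(A,C) = 0.280, d(B,C) = 0.383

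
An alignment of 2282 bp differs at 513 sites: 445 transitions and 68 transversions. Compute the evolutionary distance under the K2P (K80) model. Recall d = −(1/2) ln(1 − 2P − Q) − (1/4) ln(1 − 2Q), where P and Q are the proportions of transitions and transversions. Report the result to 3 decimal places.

0.288

P = 445/2282 ≈ 0.195004 and Q = 68/2282 ≈ 0.029798.
Under the Kimura two-parameter model, d = −½ ln(1 − 2P − Q) − ¼ ln(1 − 2Q).
1 − 2P − Q = 0.580194, giving −½ ln(0.580194) = 0.272196.
1 − 2Q = 0.940404, giving −¼ ln(0.940404) = 0.015361.
d = 0.272196 + 0.015361 = 0.287557.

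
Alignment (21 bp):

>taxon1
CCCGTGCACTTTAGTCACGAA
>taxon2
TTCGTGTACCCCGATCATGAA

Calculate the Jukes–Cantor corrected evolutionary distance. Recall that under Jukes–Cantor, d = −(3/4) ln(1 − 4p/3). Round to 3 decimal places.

0.635

The sequences differ at 9 of 21 sites (1, 2, 7, 10, 11, 12, 13, 14, 18), so p = 9/21 ≈ 0.428571.
d = −(3/4) ln(1 − 4p/3) = −0.75 ln(1 − 0.571428) = −0.75 ln(0.428572)
  = −0.75 × (-0.847297) = 0.635473 substitutions/site.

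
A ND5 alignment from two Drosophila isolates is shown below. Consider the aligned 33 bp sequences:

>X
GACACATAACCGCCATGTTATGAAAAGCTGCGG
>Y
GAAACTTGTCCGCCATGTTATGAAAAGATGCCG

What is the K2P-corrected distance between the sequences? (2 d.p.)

Of 33 sites, 1 differences are transitions and 5 are transversions, so P = 1/33 ≈ 0.030303 and Q = 5/33 ≈ 0.151515.
Under the Kimura two-parameter model, d = −½ ln(1 − 2P − Q) − ¼ ln(1 − 2Q).
1 − 2P − Q = 0.787879, giving −½ ln(0.787879) = 0.119205.
1 − 2Q = 0.69697, giving −¼ ln(0.69697) = 0.090253.
d = 0.119205 + 0.090253 = 0.209458.

0.21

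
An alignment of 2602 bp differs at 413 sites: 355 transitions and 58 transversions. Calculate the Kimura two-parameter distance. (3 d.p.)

P = 355/2602 ≈ 0.136434 and Q = 58/2602 ≈ 0.022291.
Under the Kimura two-parameter model, d = −½ ln(1 − 2P − Q) − ¼ ln(1 − 2Q).
1 − 2P − Q = 0.704841, giving −½ ln(0.704841) = 0.174892.
1 − 2Q = 0.955418, giving −¼ ln(0.955418) = 0.011402.
d = 0.174892 + 0.011402 = 0.186294.

0.186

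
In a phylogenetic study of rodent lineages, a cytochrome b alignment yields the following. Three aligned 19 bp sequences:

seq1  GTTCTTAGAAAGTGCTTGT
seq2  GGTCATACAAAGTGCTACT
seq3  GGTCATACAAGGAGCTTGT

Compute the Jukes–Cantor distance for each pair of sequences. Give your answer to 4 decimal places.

d(seq1,seq2) = 0.3241, d(seq1,seq3) = 0.3241, d(seq2,seq3) = 0.2471

seq1–seq2: 5/19 sites differ → p ≈ 0.263158, d = −0.75 ln(1 − 0.350877) = 0.324100 ≈ 0.3241.
seq1–seq3: 5/19 sites differ → p ≈ 0.263158, d = −0.75 ln(1 − 0.350877) = 0.324100 ≈ 0.3241.
seq2–seq3: 4/19 sites differ → p ≈ 0.210526, d = −0.75 ln(1 − 0.280701) = 0.247109 ≈ 0.2471.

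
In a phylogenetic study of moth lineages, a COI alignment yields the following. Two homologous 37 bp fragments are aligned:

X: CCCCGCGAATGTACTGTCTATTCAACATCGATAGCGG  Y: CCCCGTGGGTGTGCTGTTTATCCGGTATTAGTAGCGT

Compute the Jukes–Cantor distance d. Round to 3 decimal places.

The sequences differ at 13 of 37 sites, so p = 13/37 ≈ 0.351351.
d = −(3/4) ln(1 − 4p/3) = −0.75 ln(1 − 0.468468) = −0.75 ln(0.531532)
  = −0.75 × (-0.631992) = 0.473994 substitutions/site.

0.474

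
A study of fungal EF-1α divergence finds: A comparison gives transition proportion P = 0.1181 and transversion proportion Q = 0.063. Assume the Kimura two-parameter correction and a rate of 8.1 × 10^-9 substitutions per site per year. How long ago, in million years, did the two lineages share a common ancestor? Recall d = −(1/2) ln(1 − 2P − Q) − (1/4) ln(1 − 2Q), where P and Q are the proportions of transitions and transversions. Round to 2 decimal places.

13.05

Under the Kimura two-parameter model, d = −½ ln(1 − 2P − Q) − ¼ ln(1 − 2Q).
1 − 2P − Q = 0.7008, giving −½ ln(0.7008) = 0.177766.
1 − 2Q = 0.874, giving −¼ ln(0.874) = 0.033669.
d = 0.177766 + 0.033669 = 0.211435.
Under a molecular clock d = 2μt, so t = d/(2μ) = 0.211435 / (2 × 8.1 × 10^-9) = 13.05 million years.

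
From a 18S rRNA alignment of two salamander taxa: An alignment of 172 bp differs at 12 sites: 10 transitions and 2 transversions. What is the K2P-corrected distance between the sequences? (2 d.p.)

P = 10/172 ≈ 0.05814 and Q = 2/172 ≈ 0.011628.
Under the Kimura two-parameter model, d = −½ ln(1 − 2P − Q) − ¼ ln(1 − 2Q).
1 − 2P − Q = 0.872092, giving −½ ln(0.872092) = 0.068430.
1 − 2Q = 0.976744, giving −¼ ln(0.976744) = 0.005883.
d = 0.068430 + 0.005883 = 0.074313.

0.07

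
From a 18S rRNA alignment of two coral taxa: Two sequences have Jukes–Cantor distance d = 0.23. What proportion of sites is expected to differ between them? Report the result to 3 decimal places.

p = (3/4)(1 − e^(−4d/3)) = 0.75 × (1 − e^(-0.306667)) = 0.75 × (1 − 0.735896) = 0.198078.

0.198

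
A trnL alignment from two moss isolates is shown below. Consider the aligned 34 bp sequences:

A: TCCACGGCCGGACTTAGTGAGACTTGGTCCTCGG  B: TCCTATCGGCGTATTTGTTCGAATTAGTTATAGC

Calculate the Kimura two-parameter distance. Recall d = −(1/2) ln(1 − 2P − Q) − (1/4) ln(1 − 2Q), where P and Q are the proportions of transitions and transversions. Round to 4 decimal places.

1.1520

Of 34 sites, 2 differences are transitions and 16 are transversions, so P = 2/34 ≈ 0.058824 and Q = 16/34 ≈ 0.470588.
Under the Kimura two-parameter model, d = −½ ln(1 − 2P − Q) − ¼ ln(1 − 2Q).
1 − 2P − Q = 0.411764, giving −½ ln(0.411764) = 0.443652.
1 − 2Q = 0.058824, giving −¼ ln(0.058824) = 0.708301.
d = 0.443652 + 0.708301 = 1.151953.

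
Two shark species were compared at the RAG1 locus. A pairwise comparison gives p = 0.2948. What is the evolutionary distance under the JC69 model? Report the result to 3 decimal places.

0.375

d = −(3/4) ln(1 − 4p/3) = −0.75 ln(1 − 0.393067) = −0.75 ln(0.606933)
  = −0.75 × (-0.499337) = 0.374503 substitutions/site.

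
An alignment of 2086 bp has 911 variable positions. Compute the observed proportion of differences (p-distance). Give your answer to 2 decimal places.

p = 911/2086 = 0.436720… ≈ 0.44 (to 2 d.p.).

0.44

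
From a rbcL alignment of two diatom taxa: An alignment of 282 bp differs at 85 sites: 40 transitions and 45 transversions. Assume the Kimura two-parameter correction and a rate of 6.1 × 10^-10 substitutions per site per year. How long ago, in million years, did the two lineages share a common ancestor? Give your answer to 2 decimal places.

P = 40/282 ≈ 0.141844 and Q = 45/282 ≈ 0.159574.
Under the Kimura two-parameter model, d = −½ ln(1 − 2P − Q) − ¼ ln(1 − 2Q).
1 − 2P − Q = 0.556738, giving −½ ln(0.556738) = 0.292830.
1 − 2Q = 0.680852, giving −¼ ln(0.680852) = 0.096103.
d = 0.292830 + 0.096103 = 0.388933.
Under a molecular clock d = 2μt, so t = d/(2μ) = 0.388933 / (2 × 6.1 × 10^-10) = 318.80 million years.

318.80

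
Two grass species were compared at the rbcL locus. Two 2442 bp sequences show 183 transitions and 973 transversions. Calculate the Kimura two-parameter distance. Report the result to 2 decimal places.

0.80

P = 183/2442 ≈ 0.074939 and Q = 973/2442 ≈ 0.398444.
Under the Kimura two-parameter model, d = −½ ln(1 − 2P − Q) − ¼ ln(1 − 2Q).
1 − 2P − Q = 0.451678, giving −½ ln(0.451678) = 0.397393.
1 − 2Q = 0.203112, giving −¼ ln(0.203112) = 0.398499.
d = 0.397393 + 0.398499 = 0.795892.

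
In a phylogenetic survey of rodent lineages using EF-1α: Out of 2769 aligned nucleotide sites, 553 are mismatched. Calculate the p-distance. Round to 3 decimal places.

p = 553/2769 = 0.199711… ≈ 0.200 (to 3 d.p.).

0.200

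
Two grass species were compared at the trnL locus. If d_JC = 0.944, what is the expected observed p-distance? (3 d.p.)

p = (3/4)(1 − e^(−4d/3)) = 0.75 × (1 − e^(-1.258667)) = 0.75 × (1 − 0.284032) = 0.536976.

0.537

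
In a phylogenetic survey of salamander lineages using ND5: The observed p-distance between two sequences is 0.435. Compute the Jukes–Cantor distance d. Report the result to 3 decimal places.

d = −(3/4) ln(1 − 4p/3) = −0.75 ln(1 − 0.58) = −0.75 ln(0.42)
  = −0.75 × (-0.867501) = 0.650626 substitutions/site.

0.651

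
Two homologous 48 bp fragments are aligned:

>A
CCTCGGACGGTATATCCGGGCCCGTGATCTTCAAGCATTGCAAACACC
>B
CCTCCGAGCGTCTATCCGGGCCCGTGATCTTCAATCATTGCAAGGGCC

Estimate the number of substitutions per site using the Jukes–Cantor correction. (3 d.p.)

The sequences differ at 8 of 48 sites (5, 8, 9, 12, 35, 44, 45, 46), so p = 8/48 ≈ 0.166667.
d = −(3/4) ln(1 − 4p/3) = −0.75 ln(1 − 0.222223) = −0.75 ln(0.777777)
  = −0.75 × (-0.251315) = 0.188486 substitutions/site.

0.188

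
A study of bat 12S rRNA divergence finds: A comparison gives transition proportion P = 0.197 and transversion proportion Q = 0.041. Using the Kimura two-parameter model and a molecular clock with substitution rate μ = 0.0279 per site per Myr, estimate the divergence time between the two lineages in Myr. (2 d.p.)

5.50

Under the Kimura two-parameter model, d = −½ ln(1 − 2P − Q) − ¼ ln(1 − 2Q).
1 − 2P − Q = 0.565, giving −½ ln(0.565) = 0.285465.
1 − 2Q = 0.918, giving −¼ ln(0.918) = 0.021389.
d = 0.285465 + 0.021389 = 0.306854.
Under a molecular clock d = 2μt, so t = d/(2μ) = 0.306854 / (2 × 0.0279) = 5.50 Myr.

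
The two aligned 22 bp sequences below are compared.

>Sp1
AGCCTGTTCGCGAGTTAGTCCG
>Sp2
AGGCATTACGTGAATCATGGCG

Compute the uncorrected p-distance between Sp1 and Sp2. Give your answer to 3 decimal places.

0.455

The sequences differ at 10 of 22 positions (sites 3, 5, 6, 8, 11, 14, 16, 18, 19, 20).
p = 10/22 = 0.454545… ≈ 0.455 (to 3 d.p.).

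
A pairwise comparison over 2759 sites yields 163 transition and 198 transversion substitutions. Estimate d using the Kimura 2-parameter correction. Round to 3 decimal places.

P = 163/2759 ≈ 0.059079 and Q = 198/2759 ≈ 0.071765.
Under the Kimura two-parameter model, d = −½ ln(1 − 2P − Q) − ¼ ln(1 − 2Q).
1 − 2P − Q = 0.810077, giving −½ ln(0.810077) = 0.105313.
1 − 2Q = 0.85647, giving −¼ ln(0.85647) = 0.038734.
d = 0.105313 + 0.038734 = 0.144047.

0.144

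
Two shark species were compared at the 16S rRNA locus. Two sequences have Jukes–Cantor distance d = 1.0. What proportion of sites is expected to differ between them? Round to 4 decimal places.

p = (3/4)(1 − e^(−4d/3)) = 0.75 × (1 − e^(-1.333333)) = 0.75 × (1 − 0.263597) = 0.552302.

0.5523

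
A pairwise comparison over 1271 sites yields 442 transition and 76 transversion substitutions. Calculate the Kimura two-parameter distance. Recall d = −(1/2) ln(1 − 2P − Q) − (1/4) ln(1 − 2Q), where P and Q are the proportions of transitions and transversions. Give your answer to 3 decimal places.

P = 442/1271 ≈ 0.347758 and Q = 76/1271 ≈ 0.059795.
Under the Kimura two-parameter model, d = −½ ln(1 − 2P − Q) − ¼ ln(1 − 2Q).
1 − 2P − Q = 0.244689, giving −½ ln(0.244689) = 0.703884.
1 − 2Q = 0.88041, giving −¼ ln(0.88041) = 0.031842.
d = 0.703884 + 0.031842 = 0.735726.

0.736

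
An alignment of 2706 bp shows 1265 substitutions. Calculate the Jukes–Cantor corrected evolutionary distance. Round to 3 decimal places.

p = 1265/2706 ≈ 0.46748.
d = −(3/4) ln(1 − 4p/3) = −0.75 ln(1 − 0.623307) = −0.75 ln(0.376693)
  = −0.75 × (-0.976325) = 0.732244 substitutions/site.

0.732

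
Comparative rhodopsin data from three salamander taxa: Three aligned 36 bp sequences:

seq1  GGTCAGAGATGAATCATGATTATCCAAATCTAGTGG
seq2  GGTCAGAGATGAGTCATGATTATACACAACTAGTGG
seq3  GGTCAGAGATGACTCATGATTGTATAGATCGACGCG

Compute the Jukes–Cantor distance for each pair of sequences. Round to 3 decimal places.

seq1–seq2: 4/36 sites differ → p ≈ 0.111111, d = −0.75 ln(1 − 0.148148) = 0.120257 ≈ 0.120.
seq1–seq3: 9/36 sites differ → p = 0.25, d = −0.75 ln(1 − 0.333333) = 0.304098 ≈ 0.304.
seq2–seq3: 9/36 sites differ → p = 0.25, d = −0.75 ln(1 − 0.333333) = 0.304098 ≈ 0.304.

d(seq1,seq2) = 0.120, d(seq1,seq3) = 0.304, d(seq2,seq3) = 0.304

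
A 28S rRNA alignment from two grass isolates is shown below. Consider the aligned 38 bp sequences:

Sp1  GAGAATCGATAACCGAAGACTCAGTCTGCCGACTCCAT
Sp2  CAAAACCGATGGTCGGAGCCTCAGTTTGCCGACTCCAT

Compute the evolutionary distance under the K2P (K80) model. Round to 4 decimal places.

0.3011

Of 38 sites, 7 differences are transitions and 2 are transversions, so P = 7/38 ≈ 0.184211 and Q = 2/38 ≈ 0.052632.
Under the Kimura two-parameter model, d = −½ ln(1 − 2P − Q) − ¼ ln(1 − 2Q).
1 − 2P − Q = 0.578946, giving −½ ln(0.578946) = 0.273273.
1 − 2Q = 0.894736, giving −¼ ln(0.894736) = 0.027807.
d = 0.273273 + 0.027807 = 0.301080.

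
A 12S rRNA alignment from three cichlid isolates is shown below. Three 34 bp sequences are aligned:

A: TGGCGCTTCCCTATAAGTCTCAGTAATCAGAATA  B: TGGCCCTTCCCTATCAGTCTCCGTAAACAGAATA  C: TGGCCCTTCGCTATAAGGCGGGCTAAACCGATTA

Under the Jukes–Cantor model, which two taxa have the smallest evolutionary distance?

A–B: 4/34 differ, p = 0.118, d = 0.128.
A–C: 10/34 differ, p = 0.294, d = 0.373.
B–C: 9/34 differ, p = 0.265, d = 0.326.
The smallest distance is between A and B.

A and B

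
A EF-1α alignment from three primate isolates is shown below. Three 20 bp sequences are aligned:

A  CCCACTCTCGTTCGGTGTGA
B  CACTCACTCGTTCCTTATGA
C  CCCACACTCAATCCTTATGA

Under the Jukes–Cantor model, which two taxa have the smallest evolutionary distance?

A–B: 6/20 differ, p = 0.300, d = 0.383.
A–C: 6/20 differ, p = 0.300, d = 0.383.
B–C: 4/20 differ, p = 0.200, d = 0.233.
The smallest distance is between B and C.

B and C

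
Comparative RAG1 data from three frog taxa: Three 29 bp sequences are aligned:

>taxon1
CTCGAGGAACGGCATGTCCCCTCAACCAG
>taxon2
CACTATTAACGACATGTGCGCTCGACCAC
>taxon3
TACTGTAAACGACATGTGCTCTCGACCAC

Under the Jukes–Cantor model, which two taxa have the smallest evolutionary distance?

taxon2 and taxon3

taxon1–taxon2: 9/29 differ, p = 0.310, d = 0.401.
taxon1–taxon3: 11/29 differ, p = 0.379, d = 0.529.
taxon2–taxon3: 4/29 differ, p = 0.138, d = 0.152.
The smallest distance is between taxon2 and taxon3.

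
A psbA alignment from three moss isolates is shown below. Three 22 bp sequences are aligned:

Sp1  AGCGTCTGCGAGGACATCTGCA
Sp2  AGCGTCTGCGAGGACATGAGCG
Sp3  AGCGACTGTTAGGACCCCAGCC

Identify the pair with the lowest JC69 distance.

Sp1 and Sp2

Sp1–Sp2: 3/22 differ, p = 0.136, d = 0.151.
Sp1–Sp3: 7/22 differ, p = 0.318, d = 0.414.
Sp2–Sp3: 7/22 differ, p = 0.318, d = 0.414.
The smallest distance is between Sp1 and Sp2.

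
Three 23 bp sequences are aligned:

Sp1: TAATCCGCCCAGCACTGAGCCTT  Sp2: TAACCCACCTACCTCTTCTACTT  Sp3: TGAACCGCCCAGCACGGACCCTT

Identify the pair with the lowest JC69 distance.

Sp1–Sp2: 9/23 differ, p = 0.391, d = 0.553.
Sp1–Sp3: 4/23 differ, p = 0.174, d = 0.198.
Sp2–Sp3: 11/23 differ, p = 0.478, d = 0.761.
The smallest distance is between Sp1 and Sp3.

Sp1 and Sp3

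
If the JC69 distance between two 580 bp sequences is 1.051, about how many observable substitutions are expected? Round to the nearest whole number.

Invert JC69: p = (3/4)(1 − e^(−4d/3)) = 0.75 × (1 − e^(-1.401333)) = 0.75 × (1 − 0.246268) = 0.565299.
Expected differing sites = pL ≈ 0.565299 × 580 = 327.87342 ≈ 328.

328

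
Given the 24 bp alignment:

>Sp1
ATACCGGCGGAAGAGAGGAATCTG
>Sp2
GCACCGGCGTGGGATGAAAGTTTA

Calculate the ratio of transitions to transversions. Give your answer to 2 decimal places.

5.00

Transitions are A↔G and C↔T; transversions are all other mismatches.
Transitions: 10. Transversions: 2.
R = 10/2 = 5.00.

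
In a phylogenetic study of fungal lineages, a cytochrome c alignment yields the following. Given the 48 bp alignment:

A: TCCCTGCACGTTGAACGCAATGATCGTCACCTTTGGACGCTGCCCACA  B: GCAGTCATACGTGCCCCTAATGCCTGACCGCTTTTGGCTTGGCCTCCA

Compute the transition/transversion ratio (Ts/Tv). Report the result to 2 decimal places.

0.30

Transitions are A↔G and C↔T; transversions are all other mismatches.
Transitions: 6. Transversions: 20.
R = 6/20 = 0.30.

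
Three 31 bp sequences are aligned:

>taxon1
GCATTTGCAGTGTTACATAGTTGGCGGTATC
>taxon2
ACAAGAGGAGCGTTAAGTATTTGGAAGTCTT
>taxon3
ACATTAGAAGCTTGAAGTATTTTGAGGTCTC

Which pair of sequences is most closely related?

taxon2 and taxon3

taxon1–taxon2: 13/31 differ, p = 0.419, d = 0.614.
taxon1–taxon3: 12/31 differ, p = 0.387, d = 0.544.
taxon2–taxon3: 8/31 differ, p = 0.258, d = 0.316.
The smallest distance is between taxon2 and taxon3.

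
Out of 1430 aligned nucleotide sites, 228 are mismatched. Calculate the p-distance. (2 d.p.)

p = 228/1430 = 0.159440… ≈ 0.16 (to 2 d.p.).

0.16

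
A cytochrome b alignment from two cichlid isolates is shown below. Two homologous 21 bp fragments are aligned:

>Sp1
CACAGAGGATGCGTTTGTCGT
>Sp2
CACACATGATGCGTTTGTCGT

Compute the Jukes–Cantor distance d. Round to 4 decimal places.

The sequences differ at 2 of 21 sites (5, 7), so p = 2/21 ≈ 0.095238.
d = −(3/4) ln(1 − 4p/3) = −0.75 ln(1 − 0.126984) = −0.75 ln(0.873016)
  = −0.75 × (-0.135801) = 0.101851 substitutions/site.

0.1019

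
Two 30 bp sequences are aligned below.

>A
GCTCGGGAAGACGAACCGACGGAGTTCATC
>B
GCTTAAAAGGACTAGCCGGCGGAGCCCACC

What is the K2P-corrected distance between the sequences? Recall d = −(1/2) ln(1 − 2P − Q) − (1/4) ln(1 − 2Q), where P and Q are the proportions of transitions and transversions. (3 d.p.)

0.619

Of 30 sites, 10 differences are transitions and 1 are transversions, so P = 10/30 ≈ 0.333333 and Q = 1/30 ≈ 0.033333.
Under the Kimura two-parameter model, d = −½ ln(1 − 2P − Q) − ¼ ln(1 − 2Q).
1 − 2P − Q = 0.300001, giving −½ ln(0.300001) = 0.601985.
1 − 2Q = 0.933334, giving −¼ ln(0.933334) = 0.017248.
d = 0.601985 + 0.017248 = 0.619233.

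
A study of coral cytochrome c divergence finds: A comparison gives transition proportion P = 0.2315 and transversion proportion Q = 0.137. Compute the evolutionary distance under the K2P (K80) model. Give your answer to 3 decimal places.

0.538

Under the Kimura two-parameter model, d = −½ ln(1 − 2P − Q) − ¼ ln(1 − 2Q).
1 − 2P − Q = 0.4, giving −½ ln(0.4) = 0.458145.
1 − 2Q = 0.726, giving −¼ ln(0.726) = 0.080051.
d = 0.458145 + 0.080051 = 0.538196.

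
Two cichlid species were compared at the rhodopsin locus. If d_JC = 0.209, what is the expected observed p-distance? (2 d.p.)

0.18

p = (3/4)(1 − e^(−4d/3)) = 0.75 × (1 − e^(-0.278667)) = 0.75 × (1 − 0.756792) = 0.182406.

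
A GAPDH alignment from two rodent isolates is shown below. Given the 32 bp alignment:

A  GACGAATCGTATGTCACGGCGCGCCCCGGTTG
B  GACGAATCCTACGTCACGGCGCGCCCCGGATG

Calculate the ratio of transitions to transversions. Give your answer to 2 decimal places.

Transitions are A↔G and C↔T; transversions are all other mismatches.
Transitions: 1. Transversions: 2.
R = 1/2 = 0.50.

0.50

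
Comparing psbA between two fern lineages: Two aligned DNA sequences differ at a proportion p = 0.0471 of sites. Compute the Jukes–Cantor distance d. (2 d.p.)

0.05

d = −(3/4) ln(1 − 4p/3) = −0.75 ln(1 − 0.0628) = −0.75 ln(0.9372)
  = −0.75 × (-0.064859) = 0.048644 substitutions/site.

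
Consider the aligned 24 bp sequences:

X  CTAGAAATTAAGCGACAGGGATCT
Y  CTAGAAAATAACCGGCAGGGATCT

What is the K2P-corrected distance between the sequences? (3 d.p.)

0.137

Of 24 sites, 1 differences are transitions and 2 are transversions, so P = 1/24 ≈ 0.041667 and Q = 2/24 ≈ 0.083333.
Under the Kimura two-parameter model, d = −½ ln(1 − 2P − Q) − ¼ ln(1 − 2Q).
1 − 2P − Q = 0.833333, giving −½ ln(0.833333) = 0.091161.
1 − 2Q = 0.833334, giving −¼ ln(0.833334) = 0.045580.
d = 0.091161 + 0.045580 = 0.136741.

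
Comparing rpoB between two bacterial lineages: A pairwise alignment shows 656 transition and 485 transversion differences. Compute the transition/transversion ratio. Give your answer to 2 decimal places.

1.35

R = 656/485 = 1.352577… ≈ 1.35 (to 2 d.p.).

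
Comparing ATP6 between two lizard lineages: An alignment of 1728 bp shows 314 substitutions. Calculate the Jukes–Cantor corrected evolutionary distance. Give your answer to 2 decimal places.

0.21

p = 314/1728 ≈ 0.181713.
d = −(3/4) ln(1 − 4p/3) = −0.75 ln(1 − 0.242284) = −0.75 ln(0.757716)
  = −0.75 × (-0.277447) = 0.208085 substitutions/site.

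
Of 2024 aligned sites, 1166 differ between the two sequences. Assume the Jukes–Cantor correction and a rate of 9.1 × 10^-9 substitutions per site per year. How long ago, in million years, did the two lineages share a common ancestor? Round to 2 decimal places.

p = 1166/2024 ≈ 0.576087.
d = −(3/4) ln(1 − 4p/3) = −0.75 ln(1 − 0.768116) = −0.75 ln(0.231884)
  = −0.75 × (-1.461518) = 1.096139 substitutions/site.
Under a molecular clock d = 2μt, so t = d/(2μ) = 1.096139 / (2 × 9.1 × 10^-9) = 60.23 million years.

60.23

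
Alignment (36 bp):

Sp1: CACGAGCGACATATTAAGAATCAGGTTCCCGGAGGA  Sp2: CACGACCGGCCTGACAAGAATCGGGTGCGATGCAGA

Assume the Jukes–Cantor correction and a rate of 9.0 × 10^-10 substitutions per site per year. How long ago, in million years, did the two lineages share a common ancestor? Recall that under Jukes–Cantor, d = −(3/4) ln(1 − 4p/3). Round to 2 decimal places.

273.66

The sequences differ at 13 of 36 sites, so p = 13/36 ≈ 0.361111.
d = −(3/4) ln(1 − 4p/3) = −0.75 ln(1 − 0.481481) = −0.75 ln(0.518519)
  = −0.75 × (-0.656779) = 0.492584 substitutions/site.
Under a molecular clock d = 2μt, so t = d/(2μ) = 0.492584 / (2 × 9.0 × 10^-10) = 273.66 million years.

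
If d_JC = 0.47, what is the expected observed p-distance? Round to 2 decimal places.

p = (3/4)(1 − e^(−4d/3)) = 0.75 × (1 − e^(-0.626667)) = 0.75 × (1 − 0.534370) = 0.349223.

0.35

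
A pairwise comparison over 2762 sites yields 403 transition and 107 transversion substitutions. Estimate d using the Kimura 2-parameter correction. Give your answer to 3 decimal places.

P = 403/2762 ≈ 0.145909 and Q = 107/2762 ≈ 0.03874.
Under the Kimura two-parameter model, d = −½ ln(1 − 2P − Q) − ¼ ln(1 − 2Q).
1 − 2P − Q = 0.669442, giving −½ ln(0.669442) = 0.200655.
1 − 2Q = 0.92252, giving −¼ ln(0.92252) = 0.020162.
d = 0.200655 + 0.020162 = 0.220817.

0.221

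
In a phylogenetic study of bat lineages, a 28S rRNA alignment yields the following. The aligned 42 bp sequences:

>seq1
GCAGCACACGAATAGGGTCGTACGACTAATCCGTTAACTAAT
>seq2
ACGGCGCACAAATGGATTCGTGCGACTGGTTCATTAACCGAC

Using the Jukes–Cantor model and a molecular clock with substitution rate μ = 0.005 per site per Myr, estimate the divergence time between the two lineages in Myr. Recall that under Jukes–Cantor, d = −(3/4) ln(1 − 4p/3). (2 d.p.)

The sequences differ at 15 of 42 sites, so p = 15/42 ≈ 0.357143.
d = −(3/4) ln(1 − 4p/3) = −0.75 ln(1 − 0.476191) = −0.75 ln(0.523809)
  = −0.75 × (-0.646628) = 0.484971 substitutions/site.
Under a molecular clock d = 2μt, so t = d/(2μ) = 0.484971 / (2 × 0.005) = 48.50 Myr.

48.50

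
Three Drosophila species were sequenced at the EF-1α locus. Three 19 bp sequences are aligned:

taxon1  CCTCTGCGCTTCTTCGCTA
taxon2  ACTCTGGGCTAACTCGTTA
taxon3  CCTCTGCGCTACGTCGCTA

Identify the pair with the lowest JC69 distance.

taxon1–taxon2: 6/19 differ, p = 0.316, d = 0.410.
taxon1–taxon3: 2/19 differ, p = 0.105, d = 0.113.
taxon2–taxon3: 5/19 differ, p = 0.263, d = 0.324.
The smallest distance is between taxon1 and taxon3.

taxon1 and taxon3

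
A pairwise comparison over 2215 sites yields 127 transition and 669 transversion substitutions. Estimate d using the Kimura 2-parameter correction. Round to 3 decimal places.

P = 127/2215 ≈ 0.057336 and Q = 669/2215 ≈ 0.302032.
Under the Kimura two-parameter model, d = −½ ln(1 − 2P − Q) − ¼ ln(1 − 2Q).
1 − 2P − Q = 0.583296, giving −½ ln(0.583296) = 0.269530.
1 − 2Q = 0.395936, giving −¼ ln(0.395936) = 0.231626.
d = 0.269530 + 0.231626 = 0.501156.

0.501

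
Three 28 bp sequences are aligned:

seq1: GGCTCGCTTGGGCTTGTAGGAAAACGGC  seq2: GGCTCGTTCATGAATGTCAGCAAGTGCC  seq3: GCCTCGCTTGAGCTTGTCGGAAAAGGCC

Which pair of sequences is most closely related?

seq1–seq2: 12/28 differ, p = 0.429, d = 0.635.
seq1–seq3: 5/28 differ, p = 0.179, d = 0.204.
seq2–seq3: 11/28 differ, p = 0.393, d = 0.556.
The smallest distance is between seq1 and seq3.

seq1 and seq3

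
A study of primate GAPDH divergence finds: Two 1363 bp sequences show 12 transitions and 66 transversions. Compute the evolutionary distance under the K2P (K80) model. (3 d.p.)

P = 12/1363 ≈ 0.008804 and Q = 66/1363 ≈ 0.048423.
Under the Kimura two-parameter model, d = −½ ln(1 − 2P − Q) − ¼ ln(1 − 2Q).
1 − 2P − Q = 0.933969, giving −½ ln(0.933969) = 0.034156.
1 − 2Q = 0.903154, giving −¼ ln(0.903154) = 0.025466.
d = 0.034156 + 0.025466 = 0.059622.

0.060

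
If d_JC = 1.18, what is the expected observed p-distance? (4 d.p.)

p = (3/4)(1 − e^(−4d/3)) = 0.75 × (1 − e^(-1.573333)) = 0.75 × (1 − 0.207353) = 0.594485.

0.5945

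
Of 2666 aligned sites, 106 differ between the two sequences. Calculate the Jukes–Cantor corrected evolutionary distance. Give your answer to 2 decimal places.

0.04

p = 106/2666 ≈ 0.03976.
d = −(3/4) ln(1 − 4p/3) = −0.75 ln(1 − 0.053013) = −0.75 ln(0.946987)
  = −0.75 × (-0.054470) = 0.040853 substitutions/site.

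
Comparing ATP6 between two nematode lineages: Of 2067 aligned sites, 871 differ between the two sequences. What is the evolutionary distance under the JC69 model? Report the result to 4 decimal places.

0.6189

p = 871/2067 ≈ 0.421384.
d = −(3/4) ln(1 − 4p/3) = −0.75 ln(1 − 0.561845) = −0.75 ln(0.438155)
  = −0.75 × (-0.825183) = 0.618887 substitutions/site.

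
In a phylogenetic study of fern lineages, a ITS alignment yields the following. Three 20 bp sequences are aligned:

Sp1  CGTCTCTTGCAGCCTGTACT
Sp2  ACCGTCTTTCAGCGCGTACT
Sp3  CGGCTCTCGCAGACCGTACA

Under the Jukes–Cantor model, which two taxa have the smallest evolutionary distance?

Sp1–Sp2: 7/20 differ, p = 0.350, d = 0.471.
Sp1–Sp3: 5/20 differ, p = 0.250, d = 0.304.
Sp2–Sp3: 9/20 differ, p = 0.450, d = 0.687.
The smallest distance is between Sp1 and Sp3.

Sp1 and Sp3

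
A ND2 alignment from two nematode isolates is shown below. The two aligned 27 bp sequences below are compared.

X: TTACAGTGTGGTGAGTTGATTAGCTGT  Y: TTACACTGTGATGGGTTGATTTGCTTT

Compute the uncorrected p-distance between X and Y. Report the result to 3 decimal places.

0.185

The sequences differ at 5 of 27 positions (sites 6, 11, 14, 22, 26).
p = 5/27 = 0.185185… ≈ 0.185 (to 3 d.p.).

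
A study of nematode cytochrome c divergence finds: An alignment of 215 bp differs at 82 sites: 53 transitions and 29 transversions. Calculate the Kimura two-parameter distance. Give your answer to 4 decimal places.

0.5729

P = 53/215 ≈ 0.246512 and Q = 29/215 ≈ 0.134884.
Under the Kimura two-parameter model, d = −½ ln(1 − 2P − Q) − ¼ ln(1 − 2Q).
1 − 2P − Q = 0.372092, giving −½ ln(0.372092) = 0.494307.
1 − 2Q = 0.730232, giving −¼ ln(0.730232) = 0.078598.
d = 0.494307 + 0.078598 = 0.572905.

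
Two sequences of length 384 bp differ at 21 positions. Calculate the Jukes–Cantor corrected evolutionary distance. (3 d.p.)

p = 21/384 ≈ 0.054688.
d = −(3/4) ln(1 − 4p/3) = −0.75 ln(1 − 0.072917) = −0.75 ln(0.927083)
  = −0.75 × (-0.075712) = 0.056784 substitutions/site.

0.057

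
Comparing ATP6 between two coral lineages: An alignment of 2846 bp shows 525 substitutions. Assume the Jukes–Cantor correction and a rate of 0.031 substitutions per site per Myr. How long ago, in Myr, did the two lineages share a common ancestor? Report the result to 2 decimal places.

p = 525/2846 ≈ 0.184469.
d = −(3/4) ln(1 − 4p/3) = −0.75 ln(1 − 0.245959) = −0.75 ln(0.754041)
  = −0.75 × (-0.282309) = 0.211732 substitutions/site.
Under a molecular clock d = 2μt, so t = d/(2μ) = 0.211732 / (2 × 0.031) = 3.42 Myr.

3.42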